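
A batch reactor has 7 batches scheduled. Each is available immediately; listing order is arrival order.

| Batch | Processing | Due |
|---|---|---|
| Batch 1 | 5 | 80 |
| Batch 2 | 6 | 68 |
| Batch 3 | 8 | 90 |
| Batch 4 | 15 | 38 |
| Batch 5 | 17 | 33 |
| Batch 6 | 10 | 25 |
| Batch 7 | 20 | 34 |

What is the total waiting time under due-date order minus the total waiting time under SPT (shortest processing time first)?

EDD (increasing due date): Batch 6 Batch 5 Batch 7 Batch 4 Batch 2 Batch 1 Batch 3.
Batch 6: waits 0, runs 0→10
Batch 5: waits 10, runs 10→27
Batch 7: waits 27, runs 27→47
Batch 4: waits 47, runs 47→62
Batch 2: waits 62, runs 62→68
Batch 1: waits 68, runs 68→73
Batch 3: waits 73, runs 73→81
Sum = 0+10+27+47+62+68+73 = 287.
SPT (increasing processing time): Batch 1 Batch 2 Batch 3 Batch 6 Batch 4 Batch 5 Batch 7.
Batch 1: waits 0, runs 0→5
Batch 2: waits 5, runs 5→11
Batch 3: waits 11, runs 11→19
Batch 6: waits 19, runs 19→29
Batch 4: waits 29, runs 29→44
Batch 5: waits 44, runs 44→61
Batch 7: waits 61, runs 61→81
Sum = 0+5+11+19+29+44+61 = 169.
Difference = 287 − 169 = 118.

118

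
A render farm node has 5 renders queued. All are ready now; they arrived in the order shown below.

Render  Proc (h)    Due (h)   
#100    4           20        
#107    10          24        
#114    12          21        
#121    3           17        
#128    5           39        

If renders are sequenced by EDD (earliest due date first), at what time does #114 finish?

EDD (increasing due date): #121 #100 #114 #107 #128.
#121: 0→3
#100: 3→7
#114: 7→19

19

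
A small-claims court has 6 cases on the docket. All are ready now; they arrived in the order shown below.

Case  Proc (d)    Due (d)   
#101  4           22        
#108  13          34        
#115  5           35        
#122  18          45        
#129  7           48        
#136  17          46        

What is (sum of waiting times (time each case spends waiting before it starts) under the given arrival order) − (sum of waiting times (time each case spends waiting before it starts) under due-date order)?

FIFO (arrival order): #101 #108 #115 #122 #129 #136.
#101: waits 0, runs 0→4
#108: waits 4, runs 4→17
#115: waits 17, runs 17→22
#122: waits 22, runs 22→40
#129: waits 40, runs 40→47
#136: waits 47, runs 47→64
Sum = 0+4+17+22+40+47 = 130.
EDD (increasing due date): #101 #108 #115 #122 #136 #129.
#101: waits 0, runs 0→4
#108: waits 4, runs 4→17
#115: waits 17, runs 17→22
#122: waits 22, runs 22→40
#136: waits 40, runs 40→57
#129: waits 57, runs 57→64
Sum = 0+4+17+22+40+57 = 140.
Difference = 130 − 140 = -10.

-10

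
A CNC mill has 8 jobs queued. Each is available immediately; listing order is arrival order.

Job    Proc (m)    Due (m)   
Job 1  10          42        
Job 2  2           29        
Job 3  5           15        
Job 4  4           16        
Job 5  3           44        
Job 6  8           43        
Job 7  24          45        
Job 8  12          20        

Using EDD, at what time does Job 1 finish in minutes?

EDD (increasing due date): Job 3 Job 4 Job 8 Job 2 Job 1 Job 6 Job 5 Job 7.
Job 3: 0→5
Job 4: 5→9
Job 8: 9→21
Job 2: 21→23
Job 1: 23→33

33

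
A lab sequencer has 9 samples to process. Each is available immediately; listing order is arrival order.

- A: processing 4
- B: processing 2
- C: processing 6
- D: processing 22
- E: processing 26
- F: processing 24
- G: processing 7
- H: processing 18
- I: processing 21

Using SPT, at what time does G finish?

19

SPT (increasing processing time): B A C G H I D F E.
B: 0→2
A: 2→6
C: 6→12
G: 12→19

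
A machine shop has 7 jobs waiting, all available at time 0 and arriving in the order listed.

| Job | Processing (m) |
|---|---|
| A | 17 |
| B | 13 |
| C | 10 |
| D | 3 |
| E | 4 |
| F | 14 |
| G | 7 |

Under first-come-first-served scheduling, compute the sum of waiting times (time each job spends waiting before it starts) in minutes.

FIFO (arrival order): A B C D E F G.
A: waits 0, runs 0→17
B: waits 17, runs 17→30
C: waits 30, runs 30→40
D: waits 40, runs 40→43
E: waits 43, runs 43→47
F: waits 47, runs 47→61
G: waits 61, runs 61→68
Sum = 0+17+30+40+43+47+61 = 238.

238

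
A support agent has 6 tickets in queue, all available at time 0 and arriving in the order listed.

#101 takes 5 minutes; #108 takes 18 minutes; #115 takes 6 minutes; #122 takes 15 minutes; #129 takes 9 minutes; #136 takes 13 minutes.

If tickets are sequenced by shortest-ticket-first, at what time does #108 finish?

66

SPT (increasing processing time): #101 #115 #129 #136 #122 #108.
#101: 0→5
#115: 5→11
#129: 11→20
#136: 20→33
#122: 33→48
#108: 48→66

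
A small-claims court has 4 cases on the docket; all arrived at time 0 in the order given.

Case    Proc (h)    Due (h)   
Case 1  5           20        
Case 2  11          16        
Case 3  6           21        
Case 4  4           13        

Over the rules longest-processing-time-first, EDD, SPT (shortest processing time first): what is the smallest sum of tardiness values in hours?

5

LPT (decreasing processing time): Case 2 Case 3 Case 1 Case 4.
Case 2: 0→11, due 16, tardiness 0
Case 3: 11→17, due 21, tardiness 0
Case 1: 17→22, due 20, tardiness 2
Case 4: 22→26, due 13, tardiness 13
Sum = 0+0+2+13 = 15.
EDD (increasing due date): Case 4 Case 2 Case 1 Case 3.
Case 4: 0→4, due 13, tardiness 0
Case 2: 4→15, due 16, tardiness 0
Case 1: 15→20, due 20, tardiness 0
Case 3: 20→26, due 21, tardiness 5
Sum = 0+0+0+5 = 5.
SPT (increasing processing time): Case 4 Case 1 Case 3 Case 2.
Case 4: 0→4, due 13, tardiness 0
Case 1: 4→9, due 20, tardiness 0
Case 3: 9→15, due 21, tardiness 0
Case 2: 15→26, due 16, tardiness 10
Sum = 0+0+0+10 = 10.
LPT 15, EDD 5, SPT 10 → minimum 5.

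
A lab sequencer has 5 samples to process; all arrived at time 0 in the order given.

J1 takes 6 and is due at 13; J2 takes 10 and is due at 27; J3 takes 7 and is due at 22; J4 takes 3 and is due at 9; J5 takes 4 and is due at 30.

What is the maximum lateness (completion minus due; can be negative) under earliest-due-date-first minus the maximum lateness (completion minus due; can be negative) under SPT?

-3

EDD (increasing due date): J4 J1 J3 J2 J5.
J4: 0→3, due 9, lateness -6
J1: 3→9, due 13, lateness -4
J3: 9→16, due 22, lateness -6
J2: 16→26, due 27, lateness -1
J5: 26→30, due 30, lateness 0
Maximum = 0.
SPT (increasing processing time): J4 J5 J1 J3 J2.
J4: 0→3, due 9, lateness -6
J5: 3→7, due 30, lateness -23
J1: 7→13, due 13, lateness 0
J3: 13→20, due 22, lateness -2
J2: 20→30, due 27, lateness 3
Maximum = 3.
Difference = 0 − 3 = -3.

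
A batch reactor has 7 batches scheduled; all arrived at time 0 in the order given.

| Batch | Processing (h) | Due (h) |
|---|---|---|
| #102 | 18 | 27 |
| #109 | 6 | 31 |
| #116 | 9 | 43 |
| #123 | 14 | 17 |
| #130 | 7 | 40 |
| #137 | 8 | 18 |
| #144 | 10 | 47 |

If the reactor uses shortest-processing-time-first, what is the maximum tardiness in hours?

SPT (increasing processing time): #109 #130 #137 #116 #144 #123 #102.
#109: 0→6, due 31, tardiness 0
#130: 6→13, due 40, tardiness 0
#137: 13→21, due 18, tardiness 3
#116: 21→30, due 43, tardiness 0
#144: 30→40, due 47, tardiness 0
#123: 40→54, due 17, tardiness 37
#102: 54→72, due 27, tardiness 45
Maximum = 45.

45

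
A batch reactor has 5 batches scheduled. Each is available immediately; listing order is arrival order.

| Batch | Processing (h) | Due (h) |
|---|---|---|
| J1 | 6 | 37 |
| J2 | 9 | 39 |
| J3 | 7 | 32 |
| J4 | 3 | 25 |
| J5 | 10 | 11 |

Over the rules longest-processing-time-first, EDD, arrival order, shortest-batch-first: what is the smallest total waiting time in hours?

53

LPT (decreasing processing time): J5 J2 J3 J1 J4.
J5: waits 0, runs 0→10
J2: waits 10, runs 10→19
J3: waits 19, runs 19→26
J1: waits 26, runs 26→32
J4: waits 32, runs 32→35
Sum = 0+10+19+26+32 = 87.
EDD (increasing due date): J5 J4 J3 J1 J2.
J5: waits 0, runs 0→10
J4: waits 10, runs 10→13
J3: waits 13, runs 13→20
J1: waits 20, runs 20→26
J2: waits 26, runs 26→35
Sum = 0+10+13+20+26 = 69.
FIFO (arrival order): J1 J2 J3 J4 J5.
J1: waits 0, runs 0→6
J2: waits 6, runs 6→15
J3: waits 15, runs 15→22
J4: waits 22, runs 22→25
J5: waits 25, runs 25→35
Sum = 0+6+15+22+25 = 68.
SPT (increasing processing time): J4 J1 J3 J2 J5.
J4: waits 0, runs 0→3
J1: waits 3, runs 3→9
J3: waits 9, runs 9→16
J2: waits 16, runs 16→25
J5: waits 25, runs 25→35
Sum = 0+3+9+16+25 = 53.
LPT 87, EDD 69, FIFO 68, SPT 53 → minimum 53.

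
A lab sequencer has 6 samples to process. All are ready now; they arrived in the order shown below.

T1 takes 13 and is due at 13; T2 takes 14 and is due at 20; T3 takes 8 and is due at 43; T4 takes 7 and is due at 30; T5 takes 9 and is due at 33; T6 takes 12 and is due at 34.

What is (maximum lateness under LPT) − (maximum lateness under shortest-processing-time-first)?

LPT (decreasing processing time): T2 T1 T6 T5 T3 T4.
T2: 0→14, due 20, lateness -6
T1: 14→27, due 13, lateness 14
T6: 27→39, due 34, lateness 5
T5: 39→48, due 33, lateness 15
T3: 48→56, due 43, lateness 13
T4: 56→63, due 30, lateness 33
Maximum = 33.
SPT (increasing processing time): T4 T3 T5 T6 T1 T2.
T4: 0→7, due 30, lateness -23
T3: 7→15, due 43, lateness -28
T5: 15→24, due 33, lateness -9
T6: 24→36, due 34, lateness 2
T1: 36→49, due 13, lateness 36
T2: 49→63, due 20, lateness 43
Maximum = 43.
Difference = 33 − 43 = -10.

-10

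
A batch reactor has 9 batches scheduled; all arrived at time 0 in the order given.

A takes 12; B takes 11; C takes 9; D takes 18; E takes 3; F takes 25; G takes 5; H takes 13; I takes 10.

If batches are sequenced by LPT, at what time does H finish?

LPT (decreasing processing time): F D H A B I C G E.
F: 0→25
D: 25→43
H: 43→56

56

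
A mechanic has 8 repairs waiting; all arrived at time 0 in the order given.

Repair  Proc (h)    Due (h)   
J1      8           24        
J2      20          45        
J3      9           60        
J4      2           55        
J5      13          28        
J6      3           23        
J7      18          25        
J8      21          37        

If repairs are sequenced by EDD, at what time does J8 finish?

63

EDD (increasing due date): J6 J1 J7 J5 J8 J2 J4 J3.
J6: 0→3
J1: 3→11
J7: 11→29
J5: 29→42
J8: 42→63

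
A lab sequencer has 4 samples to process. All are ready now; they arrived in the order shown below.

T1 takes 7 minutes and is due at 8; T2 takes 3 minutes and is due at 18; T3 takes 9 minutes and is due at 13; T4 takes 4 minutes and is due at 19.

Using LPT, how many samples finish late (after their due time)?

LPT (decreasing processing time): T3 T1 T4 T2.
T3: 0→9, due 13, tardiness 0
T1: 9→16, due 8, tardiness 8
T4: 16→20, due 19, tardiness 1
T2: 20→23, due 18, tardiness 5
Late samples: 3.

3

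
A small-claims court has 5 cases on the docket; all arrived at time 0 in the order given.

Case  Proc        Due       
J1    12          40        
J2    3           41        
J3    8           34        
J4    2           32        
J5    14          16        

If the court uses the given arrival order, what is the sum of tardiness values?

23

FIFO (arrival order): J1 J2 J3 J4 J5.
J1: 0→12, due 40, tardiness 0
J2: 12→15, due 41, tardiness 0
J3: 15→23, due 34, tardiness 0
J4: 23→25, due 32, tardiness 0
J5: 25→39, due 16, tardiness 23
Sum = 0+0+0+0+23 = 23.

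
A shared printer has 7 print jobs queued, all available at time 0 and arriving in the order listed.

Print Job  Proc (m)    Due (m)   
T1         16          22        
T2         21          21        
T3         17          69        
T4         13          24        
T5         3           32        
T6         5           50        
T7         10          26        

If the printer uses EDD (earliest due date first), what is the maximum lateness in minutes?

EDD (increasing due date): T2 T1 T4 T7 T5 T6 T3.
T2: 0→21, due 21, lateness 0
T1: 21→37, due 22, lateness 15
T4: 37→50, due 24, lateness 26
T7: 50→60, due 26, lateness 34
T5: 60→63, due 32, lateness 31
T6: 63→68, due 50, lateness 18
T3: 68→85, due 69, lateness 16
Maximum = 34.

34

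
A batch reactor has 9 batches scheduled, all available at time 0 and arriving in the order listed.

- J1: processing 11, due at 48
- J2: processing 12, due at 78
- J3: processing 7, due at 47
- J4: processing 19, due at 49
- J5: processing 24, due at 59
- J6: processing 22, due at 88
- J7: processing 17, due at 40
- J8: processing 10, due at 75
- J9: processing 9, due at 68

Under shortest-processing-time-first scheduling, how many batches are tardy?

4

SPT (increasing processing time): J3 J9 J8 J1 J2 J7 J4 J6 J5.
J3: 0→7, due 47, tardiness 0
J9: 7→16, due 68, tardiness 0
J8: 16→26, due 75, tardiness 0
J1: 26→37, due 48, tardiness 0
J2: 37→49, due 78, tardiness 0
J7: 49→66, due 40, tardiness 26
J4: 66→85, due 49, tardiness 36
J6: 85→107, due 88, tardiness 19
J5: 107→131, due 59, tardiness 72
Late batches: 4.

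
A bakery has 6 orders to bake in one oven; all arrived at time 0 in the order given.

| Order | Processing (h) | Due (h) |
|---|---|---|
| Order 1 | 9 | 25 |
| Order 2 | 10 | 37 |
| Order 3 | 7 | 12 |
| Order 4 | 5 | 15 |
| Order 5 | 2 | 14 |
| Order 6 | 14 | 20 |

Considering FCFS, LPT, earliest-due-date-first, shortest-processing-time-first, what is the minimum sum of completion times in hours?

FIFO (arrival order): Order 1 Order 2 Order 3 Order 4 Order 5 Order 6.
Order 1: 0→9
Order 2: 9→19
Order 3: 19→26
Order 4: 26→31
Order 5: 31→33
Order 6: 33→47
Sum = 9+19+26+31+33+47 = 165.
LPT (decreasing processing time): Order 6 Order 2 Order 1 Order 3 Order 4 Order 5.
Order 6: 0→14
Order 2: 14→24
Order 1: 24→33
Order 3: 33→40
Order 4: 40→45
Order 5: 45→47
Sum = 14+24+33+40+45+47 = 203.
EDD (increasing due date): Order 3 Order 5 Order 4 Order 6 Order 1 Order 2.
Order 3: 0→7
Order 5: 7→9
Order 4: 9→14
Order 6: 14→28
Order 1: 28→37
Order 2: 37→47
Sum = 7+9+14+28+37+47 = 142.
SPT (increasing processing time): Order 5 Order 4 Order 3 Order 1 Order 2 Order 6.
Order 5: 0→2
Order 4: 2→7
Order 3: 7→14
Order 1: 14→23
Order 2: 23→33
Order 6: 33→47
Sum = 2+7+14+23+33+47 = 126.
FIFO 165, LPT 203, EDD 142, SPT 126 → minimum 126.

126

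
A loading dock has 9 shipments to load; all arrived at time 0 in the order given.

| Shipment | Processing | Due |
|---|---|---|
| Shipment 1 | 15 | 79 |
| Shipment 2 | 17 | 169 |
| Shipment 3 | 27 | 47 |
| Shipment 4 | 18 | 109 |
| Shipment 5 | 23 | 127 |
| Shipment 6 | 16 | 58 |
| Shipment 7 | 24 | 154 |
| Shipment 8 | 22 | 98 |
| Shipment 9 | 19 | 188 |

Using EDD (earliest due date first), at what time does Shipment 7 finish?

145

EDD (increasing due date): Shipment 3 Shipment 6 Shipment 1 Shipment 8 Shipment 4 Shipment 5 Shipment 7 Shipment 2 Shipment 9.
Shipment 3: 0→27
Shipment 6: 27→43
Shipment 1: 43→58
Shipment 8: 58→80
Shipment 4: 80→98
Shipment 5: 98→121
Shipment 7: 121→145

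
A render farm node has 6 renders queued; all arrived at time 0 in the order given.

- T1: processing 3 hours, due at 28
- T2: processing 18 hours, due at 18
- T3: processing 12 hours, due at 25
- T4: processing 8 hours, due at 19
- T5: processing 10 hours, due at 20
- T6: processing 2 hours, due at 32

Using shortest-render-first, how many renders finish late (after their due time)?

3

SPT (increasing processing time): T6 T1 T4 T5 T3 T2.
T6: 0→2, due 32, tardiness 0
T1: 2→5, due 28, tardiness 0
T4: 5→13, due 19, tardiness 0
T5: 13→23, due 20, tardiness 3
T3: 23→35, due 25, tardiness 10
T2: 35→53, due 18, tardiness 35
Late renders: 3.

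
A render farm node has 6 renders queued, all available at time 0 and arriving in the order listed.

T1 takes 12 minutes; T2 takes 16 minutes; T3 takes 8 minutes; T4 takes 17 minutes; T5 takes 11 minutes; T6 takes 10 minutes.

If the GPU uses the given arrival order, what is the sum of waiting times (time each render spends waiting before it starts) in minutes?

193

FIFO (arrival order): T1 T2 T3 T4 T5 T6.
T1: waits 0, runs 0→12
T2: waits 12, runs 12→28
T3: waits 28, runs 28→36
T4: waits 36, runs 36→53
T5: waits 53, runs 53→64
T6: waits 64, runs 64→74
Sum = 0+12+28+36+53+64 = 193.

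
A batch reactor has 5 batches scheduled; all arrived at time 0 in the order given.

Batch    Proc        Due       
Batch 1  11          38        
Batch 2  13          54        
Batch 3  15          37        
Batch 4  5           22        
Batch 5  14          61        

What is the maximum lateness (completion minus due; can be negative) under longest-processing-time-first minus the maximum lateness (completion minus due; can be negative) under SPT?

15

LPT (decreasing processing time): Batch 3 Batch 5 Batch 2 Batch 1 Batch 4.
Batch 3: 0→15, due 37, lateness -22
Batch 5: 15→29, due 61, lateness -32
Batch 2: 29→42, due 54, lateness -12
Batch 1: 42→53, due 38, lateness 15
Batch 4: 53→58, due 22, lateness 36
Maximum = 36.
SPT (increasing processing time): Batch 4 Batch 1 Batch 2 Batch 5 Batch 3.
Batch 4: 0→5, due 22, lateness -17
Batch 1: 5→16, due 38, lateness -22
Batch 2: 16→29, due 54, lateness -25
Batch 5: 29→43, due 61, lateness -18
Batch 3: 43→58, due 37, lateness 21
Maximum = 21.
Difference = 36 − 21 = 15.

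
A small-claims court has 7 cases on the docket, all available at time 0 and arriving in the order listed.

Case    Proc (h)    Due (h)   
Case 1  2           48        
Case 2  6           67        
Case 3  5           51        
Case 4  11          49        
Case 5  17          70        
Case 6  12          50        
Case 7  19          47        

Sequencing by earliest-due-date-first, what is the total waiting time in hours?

EDD (increasing due date): Case 7 Case 1 Case 4 Case 6 Case 3 Case 2 Case 5.
Case 7: waits 0, runs 0→19
Case 1: waits 19, runs 19→21
Case 4: waits 21, runs 21→32
Case 6: waits 32, runs 32→44
Case 3: waits 44, runs 44→49
Case 2: waits 49, runs 49→55
Case 5: waits 55, runs 55→72
Sum = 0+19+21+32+44+49+55 = 220.

220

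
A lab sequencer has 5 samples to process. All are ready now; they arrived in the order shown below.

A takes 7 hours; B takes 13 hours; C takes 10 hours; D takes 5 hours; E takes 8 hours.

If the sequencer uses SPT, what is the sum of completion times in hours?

SPT (increasing processing time): D A E C B.
D: 0→5
A: 5→12
E: 12→20
C: 20→30
B: 30→43
Sum = 5+12+20+30+43 = 110.

110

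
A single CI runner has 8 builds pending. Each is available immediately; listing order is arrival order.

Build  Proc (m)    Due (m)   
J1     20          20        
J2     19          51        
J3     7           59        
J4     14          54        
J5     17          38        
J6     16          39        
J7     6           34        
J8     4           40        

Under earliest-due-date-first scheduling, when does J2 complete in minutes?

EDD (increasing due date): J1 J7 J5 J6 J8 J2 J4 J3.
J1: 0→20
J7: 20→26
J5: 26→43
J6: 43→59
J8: 59→63
J2: 63→82

82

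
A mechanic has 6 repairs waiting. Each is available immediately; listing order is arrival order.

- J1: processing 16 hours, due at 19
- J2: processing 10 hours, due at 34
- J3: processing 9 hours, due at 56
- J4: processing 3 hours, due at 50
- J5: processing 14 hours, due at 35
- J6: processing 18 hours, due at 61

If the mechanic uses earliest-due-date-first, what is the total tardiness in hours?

EDD (increasing due date): J1 J2 J5 J4 J3 J6.
J1: 0→16, due 19, tardiness 0
J2: 16→26, due 34, tardiness 0
J5: 26→40, due 35, tardiness 5
J4: 40→43, due 50, tardiness 0
J3: 43→52, due 56, tardiness 0
J6: 52→70, due 61, tardiness 9
Sum = 0+0+5+0+0+9 = 14.

14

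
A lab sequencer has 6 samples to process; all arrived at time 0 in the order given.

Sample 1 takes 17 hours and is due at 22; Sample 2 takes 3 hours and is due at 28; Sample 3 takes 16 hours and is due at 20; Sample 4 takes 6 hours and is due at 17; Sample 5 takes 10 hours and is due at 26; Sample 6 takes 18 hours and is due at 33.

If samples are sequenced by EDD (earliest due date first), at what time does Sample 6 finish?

70

EDD (increasing due date): Sample 4 Sample 3 Sample 1 Sample 5 Sample 2 Sample 6.
Sample 4: 0→6
Sample 3: 6→22
Sample 1: 22→39
Sample 5: 39→49
Sample 2: 49→52
Sample 6: 52→70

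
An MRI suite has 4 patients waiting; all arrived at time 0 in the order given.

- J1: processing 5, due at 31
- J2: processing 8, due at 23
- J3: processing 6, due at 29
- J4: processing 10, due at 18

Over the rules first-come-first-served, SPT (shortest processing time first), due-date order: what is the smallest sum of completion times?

FIFO (arrival order): J1 J2 J3 J4.
J1: 0→5
J2: 5→13
J3: 13→19
J4: 19→29
Sum = 5+13+19+29 = 66.
SPT (increasing processing time): J1 J3 J2 J4.
J1: 0→5
J3: 5→11
J2: 11→19
J4: 19→29
Sum = 5+11+19+29 = 64.
EDD (increasing due date): J4 J2 J3 J1.
J4: 0→10
J2: 10→18
J3: 18→24
J1: 24→29
Sum = 10+18+24+29 = 81.
FIFO 66, SPT 64, EDD 81 → minimum 64.

64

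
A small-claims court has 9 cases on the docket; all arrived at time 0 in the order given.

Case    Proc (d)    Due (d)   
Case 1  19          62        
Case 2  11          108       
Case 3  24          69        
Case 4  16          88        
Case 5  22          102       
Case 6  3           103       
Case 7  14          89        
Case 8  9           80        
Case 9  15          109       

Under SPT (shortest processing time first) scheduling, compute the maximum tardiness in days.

64

SPT (increasing processing time): Case 6 Case 8 Case 2 Case 7 Case 9 Case 4 Case 1 Case 5 Case 3.
Case 6: 0→3, due 103, tardiness 0
Case 8: 3→12, due 80, tardiness 0
Case 2: 12→23, due 108, tardiness 0
Case 7: 23→37, due 89, tardiness 0
Case 9: 37→52, due 109, tardiness 0
Case 4: 52→68, due 88, tardiness 0
Case 1: 68→87, due 62, tardiness 25
Case 5: 87→109, due 102, tardiness 7
Case 3: 109→133, due 69, tardiness 64
Maximum = 64.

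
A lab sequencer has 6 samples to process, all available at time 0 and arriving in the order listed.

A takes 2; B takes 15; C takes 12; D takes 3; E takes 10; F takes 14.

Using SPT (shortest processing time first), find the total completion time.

SPT (increasing processing time): A D E C F B.
A: 0→2
D: 2→5
E: 5→15
C: 15→27
F: 27→41
B: 41→56
Sum = 2+5+15+27+41+56 = 146.

146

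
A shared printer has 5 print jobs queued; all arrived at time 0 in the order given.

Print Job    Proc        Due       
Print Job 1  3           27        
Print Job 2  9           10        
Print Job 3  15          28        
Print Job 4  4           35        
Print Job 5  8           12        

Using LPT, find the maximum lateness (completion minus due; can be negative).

LPT (decreasing processing time): Print Job 3 Print Job 2 Print Job 5 Print Job 4 Print Job 1.
Print Job 3: 0→15, due 28, lateness -13
Print Job 2: 15→24, due 10, lateness 14
Print Job 5: 24→32, due 12, lateness 20
Print Job 4: 32→36, due 35, lateness 1
Print Job 1: 36→39, due 27, lateness 12
Maximum = 20.

20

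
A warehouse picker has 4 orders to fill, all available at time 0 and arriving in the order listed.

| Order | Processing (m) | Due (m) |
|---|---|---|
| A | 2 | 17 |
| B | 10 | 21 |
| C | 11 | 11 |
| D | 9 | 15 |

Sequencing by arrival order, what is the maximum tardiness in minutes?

17

FIFO (arrival order): A B C D.
A: 0→2, due 17, tardiness 0
B: 2→12, due 21, tardiness 0
C: 12→23, due 11, tardiness 12
D: 23→32, due 15, tardiness 17
Maximum = 17.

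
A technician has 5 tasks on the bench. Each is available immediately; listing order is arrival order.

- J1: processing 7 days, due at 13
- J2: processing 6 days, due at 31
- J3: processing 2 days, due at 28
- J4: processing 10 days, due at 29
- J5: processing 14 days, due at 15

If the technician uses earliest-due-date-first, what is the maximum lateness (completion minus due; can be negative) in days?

8

EDD (increasing due date): J1 J5 J3 J4 J2.
J1: 0→7, due 13, lateness -6
J5: 7→21, due 15, lateness 6
J3: 21→23, due 28, lateness -5
J4: 23→33, due 29, lateness 4
J2: 33→39, due 31, lateness 8
Maximum = 8.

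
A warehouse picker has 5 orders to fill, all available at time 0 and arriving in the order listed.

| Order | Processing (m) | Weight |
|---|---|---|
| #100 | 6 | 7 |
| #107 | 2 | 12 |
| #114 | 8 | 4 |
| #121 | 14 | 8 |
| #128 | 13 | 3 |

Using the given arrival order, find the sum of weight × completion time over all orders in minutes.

FIFO (arrival order): #100 #107 #114 #121 #128.
#100: finishes 6, weight 7, w·C = 42
#107: finishes 8, weight 12, w·C = 96
#114: finishes 16, weight 4, w·C = 64
#121: finishes 30, weight 8, w·C = 240
#128: finishes 43, weight 3, w·C = 129
Sum = 42+96+64+240+129 = 571.

571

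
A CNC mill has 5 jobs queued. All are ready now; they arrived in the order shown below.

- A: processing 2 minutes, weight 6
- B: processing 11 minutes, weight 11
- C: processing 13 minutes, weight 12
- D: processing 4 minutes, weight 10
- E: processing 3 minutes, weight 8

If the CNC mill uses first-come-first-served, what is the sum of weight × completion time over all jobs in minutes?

FIFO (arrival order): A B C D E.
A: finishes 2, weight 6, w·C = 12
B: finishes 13, weight 11, w·C = 143
C: finishes 26, weight 12, w·C = 312
D: finishes 30, weight 10, w·C = 300
E: finishes 33, weight 8, w·C = 264
Sum = 12+143+312+300+264 = 1031.

1031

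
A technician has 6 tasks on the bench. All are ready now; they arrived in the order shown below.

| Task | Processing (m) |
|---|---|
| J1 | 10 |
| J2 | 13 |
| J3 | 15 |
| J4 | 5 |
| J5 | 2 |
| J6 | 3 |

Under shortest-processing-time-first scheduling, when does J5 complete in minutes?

2

SPT (increasing processing time): J5 J6 J4 J1 J2 J3.
J5: 0→2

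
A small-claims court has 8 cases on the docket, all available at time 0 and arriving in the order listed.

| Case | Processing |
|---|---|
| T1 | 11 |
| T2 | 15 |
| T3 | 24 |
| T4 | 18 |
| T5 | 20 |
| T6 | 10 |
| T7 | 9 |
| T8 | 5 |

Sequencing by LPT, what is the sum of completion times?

LPT (decreasing processing time): T3 T5 T4 T2 T1 T6 T7 T8.
T3: 0→24
T5: 24→44
T4: 44→62
T2: 62→77
T1: 77→88
T6: 88→98
T7: 98→107
T8: 107→112
Sum = 24+44+62+77+88+98+107+112 = 612.

612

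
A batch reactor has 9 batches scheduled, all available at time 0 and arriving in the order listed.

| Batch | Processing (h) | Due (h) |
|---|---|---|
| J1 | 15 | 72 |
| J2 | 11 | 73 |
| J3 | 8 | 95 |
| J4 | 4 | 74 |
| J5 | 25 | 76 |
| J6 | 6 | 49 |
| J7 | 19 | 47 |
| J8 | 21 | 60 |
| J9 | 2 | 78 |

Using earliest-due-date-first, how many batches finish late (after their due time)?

EDD (increasing due date): J7 J6 J8 J1 J2 J4 J5 J9 J3.
J7: 0→19, due 47, tardiness 0
J6: 19→25, due 49, tardiness 0
J8: 25→46, due 60, tardiness 0
J1: 46→61, due 72, tardiness 0
J2: 61→72, due 73, tardiness 0
J4: 72→76, due 74, tardiness 2
J5: 76→101, due 76, tardiness 25
J9: 101→103, due 78, tardiness 25
J3: 103→111, due 95, tardiness 16
Late batches: 4.

4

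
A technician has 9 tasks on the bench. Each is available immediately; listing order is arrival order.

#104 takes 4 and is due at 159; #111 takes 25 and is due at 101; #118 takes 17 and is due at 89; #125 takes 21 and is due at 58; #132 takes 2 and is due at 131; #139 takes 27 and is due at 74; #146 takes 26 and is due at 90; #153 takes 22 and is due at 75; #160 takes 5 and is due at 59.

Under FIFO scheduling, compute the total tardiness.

FIFO (arrival order): #104 #111 #118 #125 #132 #139 #146 #153 #160.
#104: 0→4, due 159, tardiness 0
#111: 4→29, due 101, tardiness 0
#118: 29→46, due 89, tardiness 0
#125: 46→67, due 58, tardiness 9
#132: 67→69, due 131, tardiness 0
#139: 69→96, due 74, tardiness 22
#146: 96→122, due 90, tardiness 32
#153: 122→144, due 75, tardiness 69
#160: 144→149, due 59, tardiness 90
Sum = 0+0+0+9+0+22+32+69+90 = 222.

222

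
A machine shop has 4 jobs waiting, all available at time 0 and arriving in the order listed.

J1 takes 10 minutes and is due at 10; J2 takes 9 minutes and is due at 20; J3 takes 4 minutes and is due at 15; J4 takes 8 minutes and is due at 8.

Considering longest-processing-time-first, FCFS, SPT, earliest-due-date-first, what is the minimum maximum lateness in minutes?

LPT (decreasing processing time): J1 J2 J4 J3.
J1: 0→10, due 10, lateness 0
J2: 10→19, due 20, lateness -1
J4: 19→27, due 8, lateness 19
J3: 27→31, due 15, lateness 16
Maximum = 19.
FIFO (arrival order): J1 J2 J3 J4.
J1: 0→10, due 10, lateness 0
J2: 10→19, due 20, lateness -1
J3: 19→23, due 15, lateness 8
J4: 23→31, due 8, lateness 23
Maximum = 23.
SPT (increasing processing time): J3 J4 J2 J1.
J3: 0→4, due 15, lateness -11
J4: 4→12, due 8, lateness 4
J2: 12→21, due 20, lateness 1
J1: 21→31, due 10, lateness 21
Maximum = 21.
EDD (increasing due date): J4 J1 J3 J2.
J4: 0→8, due 8, lateness 0
J1: 8→18, due 10, lateness 8
J3: 18→22, due 15, lateness 7
J2: 22→31, due 20, lateness 11
Maximum = 11.
LPT 19, FIFO 23, SPT 21, EDD 11 → minimum 11.

11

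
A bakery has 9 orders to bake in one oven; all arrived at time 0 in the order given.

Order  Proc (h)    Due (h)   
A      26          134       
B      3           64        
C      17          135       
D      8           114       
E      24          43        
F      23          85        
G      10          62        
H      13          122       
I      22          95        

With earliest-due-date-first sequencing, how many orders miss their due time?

1

EDD (increasing due date): E G B F I D H A C.
E: 0→24, due 43, tardiness 0
G: 24→34, due 62, tardiness 0
B: 34→37, due 64, tardiness 0
F: 37→60, due 85, tardiness 0
I: 60→82, due 95, tardiness 0
D: 82→90, due 114, tardiness 0
H: 90→103, due 122, tardiness 0
A: 103→129, due 134, tardiness 0
C: 129→146, due 135, tardiness 11
Late orders: 1.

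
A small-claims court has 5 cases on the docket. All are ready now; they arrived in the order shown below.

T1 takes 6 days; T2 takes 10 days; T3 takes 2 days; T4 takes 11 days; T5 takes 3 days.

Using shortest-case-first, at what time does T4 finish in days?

SPT (increasing processing time): T3 T5 T1 T2 T4.
T3: 0→2
T5: 2→5
T1: 5→11
T2: 11→21
T4: 21→32

32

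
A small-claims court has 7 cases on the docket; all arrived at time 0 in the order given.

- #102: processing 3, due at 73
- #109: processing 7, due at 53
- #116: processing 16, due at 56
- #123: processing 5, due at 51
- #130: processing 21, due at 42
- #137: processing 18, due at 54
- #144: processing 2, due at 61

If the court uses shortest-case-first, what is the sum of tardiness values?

30

SPT (increasing processing time): #144 #102 #123 #109 #116 #137 #130.
#144: 0→2, due 61, tardiness 0
#102: 2→5, due 73, tardiness 0
#123: 5→10, due 51, tardiness 0
#109: 10→17, due 53, tardiness 0
#116: 17→33, due 56, tardiness 0
#137: 33→51, due 54, tardiness 0
#130: 51→72, due 42, tardiness 30
Sum = 0+0+0+0+0+0+30 = 30.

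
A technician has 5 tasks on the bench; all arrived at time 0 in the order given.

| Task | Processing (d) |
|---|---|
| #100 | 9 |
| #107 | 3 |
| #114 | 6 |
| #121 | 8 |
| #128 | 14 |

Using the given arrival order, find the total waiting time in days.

65

FIFO (arrival order): #100 #107 #114 #121 #128.
#100: waits 0, runs 0→9
#107: waits 9, runs 9→12
#114: waits 12, runs 12→18
#121: waits 18, runs 18→26
#128: waits 26, runs 26→40
Sum = 0+9+12+18+26 = 65.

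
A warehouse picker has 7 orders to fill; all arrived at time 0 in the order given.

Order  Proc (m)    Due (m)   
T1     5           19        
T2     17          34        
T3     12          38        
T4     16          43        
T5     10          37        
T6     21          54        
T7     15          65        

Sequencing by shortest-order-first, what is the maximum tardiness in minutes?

42

SPT (increasing processing time): T1 T5 T3 T7 T4 T2 T6.
T1: 0→5, due 19, tardiness 0
T5: 5→15, due 37, tardiness 0
T3: 15→27, due 38, tardiness 0
T7: 27→42, due 65, tardiness 0
T4: 42→58, due 43, tardiness 15
T2: 58→75, due 34, tardiness 41
T6: 75→96, due 54, tardiness 42
Maximum = 42.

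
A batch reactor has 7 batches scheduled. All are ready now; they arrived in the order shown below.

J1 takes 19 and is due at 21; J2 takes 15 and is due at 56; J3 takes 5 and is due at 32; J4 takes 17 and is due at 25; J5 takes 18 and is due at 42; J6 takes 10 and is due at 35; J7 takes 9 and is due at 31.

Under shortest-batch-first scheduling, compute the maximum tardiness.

SPT (increasing processing time): J3 J7 J6 J2 J4 J5 J1.
J3: 0→5, due 32, tardiness 0
J7: 5→14, due 31, tardiness 0
J6: 14→24, due 35, tardiness 0
J2: 24→39, due 56, tardiness 0
J4: 39→56, due 25, tardiness 31
J5: 56→74, due 42, tardiness 32
J1: 74→93, due 21, tardiness 72
Maximum = 72.

72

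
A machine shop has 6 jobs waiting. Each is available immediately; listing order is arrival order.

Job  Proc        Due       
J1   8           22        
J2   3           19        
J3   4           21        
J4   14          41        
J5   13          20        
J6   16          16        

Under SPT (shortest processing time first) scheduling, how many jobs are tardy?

SPT (increasing processing time): J2 J3 J1 J5 J4 J6.
J2: 0→3, due 19, tardiness 0
J3: 3→7, due 21, tardiness 0
J1: 7→15, due 22, tardiness 0
J5: 15→28, due 20, tardiness 8
J4: 28→42, due 41, tardiness 1
J6: 42→58, due 16, tardiness 42
Late jobs: 3.

3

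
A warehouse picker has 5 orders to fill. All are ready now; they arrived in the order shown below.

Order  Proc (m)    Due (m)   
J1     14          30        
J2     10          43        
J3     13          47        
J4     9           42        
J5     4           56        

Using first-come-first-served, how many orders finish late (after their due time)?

FIFO (arrival order): J1 J2 J3 J4 J5.
J1: 0→14, due 30, tardiness 0
J2: 14→24, due 43, tardiness 0
J3: 24→37, due 47, tardiness 0
J4: 37→46, due 42, tardiness 4
J5: 46→50, due 56, tardiness 0
Late orders: 1.

1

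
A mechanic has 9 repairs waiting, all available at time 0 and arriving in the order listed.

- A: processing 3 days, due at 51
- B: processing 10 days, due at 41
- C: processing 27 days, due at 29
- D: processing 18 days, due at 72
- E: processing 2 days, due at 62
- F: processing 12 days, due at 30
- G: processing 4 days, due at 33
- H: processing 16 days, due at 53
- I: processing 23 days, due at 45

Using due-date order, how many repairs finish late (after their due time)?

8

EDD (increasing due date): C F G B I A H E D.
C: 0→27, due 29, tardiness 0
F: 27→39, due 30, tardiness 9
G: 39→43, due 33, tardiness 10
B: 43→53, due 41, tardiness 12
I: 53→76, due 45, tardiness 31
A: 76→79, due 51, tardiness 28
H: 79→95, due 53, tardiness 42
E: 95→97, due 62, tardiness 35
D: 97→115, due 72, tardiness 43
Late repairs: 8.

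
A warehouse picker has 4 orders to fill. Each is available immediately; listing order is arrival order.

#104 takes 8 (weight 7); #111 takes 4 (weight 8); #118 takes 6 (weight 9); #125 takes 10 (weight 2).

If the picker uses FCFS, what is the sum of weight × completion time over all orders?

FIFO (arrival order): #104 #111 #118 #125.
#104: finishes 8, weight 7, w·C = 56
#111: finishes 12, weight 8, w·C = 96
#118: finishes 18, weight 9, w·C = 162
#125: finishes 28, weight 2, w·C = 56
Sum = 56+96+162+56 = 370.

370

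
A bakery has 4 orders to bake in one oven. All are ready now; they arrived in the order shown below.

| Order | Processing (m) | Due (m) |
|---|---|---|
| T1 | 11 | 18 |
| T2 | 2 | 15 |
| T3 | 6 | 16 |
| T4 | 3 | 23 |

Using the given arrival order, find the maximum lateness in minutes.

FIFO (arrival order): T1 T2 T3 T4.
T1: 0→11, due 18, lateness -7
T2: 11→13, due 15, lateness -2
T3: 13→19, due 16, lateness 3
T4: 19→22, due 23, lateness -1
Maximum = 3.

3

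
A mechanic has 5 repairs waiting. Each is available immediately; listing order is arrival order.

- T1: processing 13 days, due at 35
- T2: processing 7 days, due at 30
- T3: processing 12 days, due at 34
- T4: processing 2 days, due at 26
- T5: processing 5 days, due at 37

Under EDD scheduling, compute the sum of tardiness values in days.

EDD (increasing due date): T4 T2 T3 T1 T5.
T4: 0→2, due 26, tardiness 0
T2: 2→9, due 30, tardiness 0
T3: 9→21, due 34, tardiness 0
T1: 21→34, due 35, tardiness 0
T5: 34→39, due 37, tardiness 2
Sum = 0+0+0+0+2 = 2.

2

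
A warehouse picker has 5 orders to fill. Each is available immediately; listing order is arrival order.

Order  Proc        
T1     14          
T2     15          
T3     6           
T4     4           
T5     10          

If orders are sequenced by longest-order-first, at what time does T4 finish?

49

LPT (decreasing processing time): T2 T1 T5 T3 T4.
T2: 0→15
T1: 15→29
T5: 29→39
T3: 39→45
T4: 45→49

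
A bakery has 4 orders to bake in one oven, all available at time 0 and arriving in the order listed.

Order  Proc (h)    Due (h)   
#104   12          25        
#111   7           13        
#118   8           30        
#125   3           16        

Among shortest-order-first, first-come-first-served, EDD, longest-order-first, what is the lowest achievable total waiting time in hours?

SPT (increasing processing time): #125 #111 #118 #104.
#125: waits 0, runs 0→3
#111: waits 3, runs 3→10
#118: waits 10, runs 10→18
#104: waits 18, runs 18→30
Sum = 0+3+10+18 = 31.
FIFO (arrival order): #104 #111 #118 #125.
#104: waits 0, runs 0→12
#111: waits 12, runs 12→19
#118: waits 19, runs 19→27
#125: waits 27, runs 27→30
Sum = 0+12+19+27 = 58.
EDD (increasing due date): #111 #125 #104 #118.
#111: waits 0, runs 0→7
#125: waits 7, runs 7→10
#104: waits 10, runs 10→22
#118: waits 22, runs 22→30
Sum = 0+7+10+22 = 39.
LPT (decreasing processing time): #104 #118 #111 #125.
#104: waits 0, runs 0→12
#118: waits 12, runs 12→20
#111: waits 20, runs 20→27
#125: waits 27, runs 27→30
Sum = 0+12+20+27 = 59.
SPT 31, FIFO 58, EDD 39, LPT 59 → minimum 31.

31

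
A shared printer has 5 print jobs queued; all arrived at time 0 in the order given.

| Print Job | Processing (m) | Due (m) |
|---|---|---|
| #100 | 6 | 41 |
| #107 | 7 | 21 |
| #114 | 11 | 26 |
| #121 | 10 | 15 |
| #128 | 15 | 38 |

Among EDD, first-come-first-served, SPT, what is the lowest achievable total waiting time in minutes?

EDD (increasing due date): #121 #107 #114 #128 #100.
#121: waits 0, runs 0→10
#107: waits 10, runs 10→17
#114: waits 17, runs 17→28
#128: waits 28, runs 28→43
#100: waits 43, runs 43→49
Sum = 0+10+17+28+43 = 98.
FIFO (arrival order): #100 #107 #114 #121 #128.
#100: waits 0, runs 0→6
#107: waits 6, runs 6→13
#114: waits 13, runs 13→24
#121: waits 24, runs 24→34
#128: waits 34, runs 34→49
Sum = 0+6+13+24+34 = 77.
SPT (increasing processing time): #100 #107 #121 #114 #128.
#100: waits 0, runs 0→6
#107: waits 6, runs 6→13
#121: waits 13, runs 13→23
#114: waits 23, runs 23→34
#128: waits 34, runs 34→49
Sum = 0+6+13+23+34 = 76.
EDD 98, FIFO 77, SPT 76 → minimum 76.

76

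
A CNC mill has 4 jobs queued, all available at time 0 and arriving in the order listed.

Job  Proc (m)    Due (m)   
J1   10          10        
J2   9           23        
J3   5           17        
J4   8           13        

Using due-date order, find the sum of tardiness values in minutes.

20

EDD (increasing due date): J1 J4 J3 J2.
J1: 0→10, due 10, tardiness 0
J4: 10→18, due 13, tardiness 5
J3: 18→23, due 17, tardiness 6
J2: 23→32, due 23, tardiness 9
Sum = 0+5+6+9 = 20.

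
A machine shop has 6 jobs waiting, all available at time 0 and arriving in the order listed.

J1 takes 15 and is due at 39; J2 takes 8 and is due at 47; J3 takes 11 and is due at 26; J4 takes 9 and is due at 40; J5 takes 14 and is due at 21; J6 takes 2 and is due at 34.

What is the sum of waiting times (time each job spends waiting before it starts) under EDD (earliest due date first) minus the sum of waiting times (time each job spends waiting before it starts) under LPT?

-31

EDD (increasing due date): J5 J3 J6 J1 J4 J2.
J5: waits 0, runs 0→14
J3: waits 14, runs 14→25
J6: waits 25, runs 25→27
J1: waits 27, runs 27→42
J4: waits 42, runs 42→51
J2: waits 51, runs 51→59
Sum = 0+14+25+27+42+51 = 159.
LPT (decreasing processing time): J1 J5 J3 J4 J2 J6.
J1: waits 0, runs 0→15
J5: waits 15, runs 15→29
J3: waits 29, runs 29→40
J4: waits 40, runs 40→49
J2: waits 49, runs 49→57
J6: waits 57, runs 57→59
Sum = 0+15+29+40+49+57 = 190.
Difference = 159 − 190 = -31.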